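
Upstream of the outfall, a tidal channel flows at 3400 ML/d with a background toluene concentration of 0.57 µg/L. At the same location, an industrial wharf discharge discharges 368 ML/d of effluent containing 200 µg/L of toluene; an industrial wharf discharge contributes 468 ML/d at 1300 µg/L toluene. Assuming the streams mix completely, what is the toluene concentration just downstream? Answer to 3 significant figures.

Conservation of mass: C = (3400·0.5700 + 368.0·200.0 + 468.0·1300) / 4236 = 683900/4236 = 161.5 µg/L.

161 µg/L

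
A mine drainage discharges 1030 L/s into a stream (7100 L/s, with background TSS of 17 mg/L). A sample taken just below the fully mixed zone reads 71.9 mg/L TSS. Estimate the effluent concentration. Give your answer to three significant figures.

Mass balance: 7100·17.00 + 1030·Cₑ = 8130·71.90
→ Cₑ = (8130·71.90 − 7100·17.00) / 1030 = 450.3 mg/L.

450 mg/L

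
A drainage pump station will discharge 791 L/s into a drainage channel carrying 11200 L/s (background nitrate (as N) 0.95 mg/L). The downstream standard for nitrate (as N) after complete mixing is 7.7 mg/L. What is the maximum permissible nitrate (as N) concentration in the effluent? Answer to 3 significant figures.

103 mg/L

At the limit, (Qr·Cr + Qe·Cₑ)/(Qr + Qe) = 7.7:
Cₑ = (11990·7.7 − 11200·0.9500) / 791.0 = 103.3 mg/L.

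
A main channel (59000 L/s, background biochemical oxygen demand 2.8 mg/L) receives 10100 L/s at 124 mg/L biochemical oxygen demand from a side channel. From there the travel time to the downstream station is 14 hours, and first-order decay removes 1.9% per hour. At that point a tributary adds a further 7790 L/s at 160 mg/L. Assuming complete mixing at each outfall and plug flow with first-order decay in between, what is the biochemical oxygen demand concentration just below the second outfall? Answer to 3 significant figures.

30.3 mg/L

Flow-weighted average: C = (59000·2.800 + 10100·124.0) / 69100 = 1418000/69100 = 20.52 mg/L; combined flow 69100 L/s.
1.9%/h lost → k = −ln(1 − 0.019) = 0.01918 h⁻¹.
Applying C = C₀e^(−kt): 20.52 × 0.7645 = 15.68 mg/L.
At the second outfall, C = (69100·15.68 + 7790·160.0) / (69100 + 7790) = 30.30 mg/L.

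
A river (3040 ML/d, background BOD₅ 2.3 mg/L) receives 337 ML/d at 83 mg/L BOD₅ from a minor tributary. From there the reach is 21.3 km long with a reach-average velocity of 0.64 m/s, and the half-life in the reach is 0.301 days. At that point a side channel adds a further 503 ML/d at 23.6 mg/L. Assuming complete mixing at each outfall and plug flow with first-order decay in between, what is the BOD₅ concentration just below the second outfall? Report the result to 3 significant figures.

6.77 mg/L

Flow-weighted average: C = (3040·2.300 + 337.0·83.00) / 3377 = 34960/3377 = 10.35 mg/L; combined flow 3377 ML/d.
Travel time t = 21.3·1000 / 0.64 = 33280 s = 9.245 h.
Half-life 0.301 d → k = ln 2 / 0.301 = 2.303 d⁻¹.
Applying C = C₀e^(−kt): 10.35 × 0.4119 = 4.264 mg/L.
Second outfall: C = (3377·4.264 + 503.0·23.60)/3880 = 6.771 mg/L.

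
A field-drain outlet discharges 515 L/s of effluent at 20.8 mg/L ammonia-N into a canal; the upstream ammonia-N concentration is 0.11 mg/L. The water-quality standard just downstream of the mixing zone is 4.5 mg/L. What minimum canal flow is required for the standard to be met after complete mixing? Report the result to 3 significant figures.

Set C_mix = 4.5: (Q·0.1100 + 515.0·20.80) / (Q + 515.0) = 4.5
→ Q = 515.0·(20.80 − 4.5)/(4.5 − 0.1100) = 1912 L/s.

1910 L/s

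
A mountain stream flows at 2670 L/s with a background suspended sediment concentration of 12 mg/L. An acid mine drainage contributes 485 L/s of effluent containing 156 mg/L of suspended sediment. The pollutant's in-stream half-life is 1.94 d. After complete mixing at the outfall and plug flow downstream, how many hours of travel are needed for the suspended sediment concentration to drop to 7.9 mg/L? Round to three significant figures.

98.3 h

Mixed concentration C = ΣQC/ΣQ = (2670·12.00 + 485.0·156.0) / 3155 = 107700/3155 = 34.14 mg/L.
Half-life 1.94 d → k = ln 2 / 1.94 = 0.3573 d⁻¹.
34.14·exp(−k·t) = 7.9 → t = ln(34.14/7.9)/k = 353900 s = 98.31 h.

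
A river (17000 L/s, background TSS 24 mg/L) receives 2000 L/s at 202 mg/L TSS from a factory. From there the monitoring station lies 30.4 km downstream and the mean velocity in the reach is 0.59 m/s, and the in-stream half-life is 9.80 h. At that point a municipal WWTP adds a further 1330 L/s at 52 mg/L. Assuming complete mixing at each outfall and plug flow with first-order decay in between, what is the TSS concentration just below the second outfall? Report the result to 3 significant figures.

17.9 mg/L

Flow-weighted average: C = (17000·24.00 + 2000·202.0) / 19000 = 812000/19000 = 42.74 mg/L; combined flow 19000 L/s.
Travel time t = 30.4·1000 / 0.59 = 51530 s = 14.31 h.
Half-life 9.80 h → k = ln 2 / 9.80 = 0.07073 h⁻¹ = 1.698 d⁻¹.
Applying C = C₀e^(−kt): 42.74 × 0.3634 = 15.53 mg/L.
Second outfall: C = (19000·15.53 + 1330·52.00)/20330 = 17.92 mg/L.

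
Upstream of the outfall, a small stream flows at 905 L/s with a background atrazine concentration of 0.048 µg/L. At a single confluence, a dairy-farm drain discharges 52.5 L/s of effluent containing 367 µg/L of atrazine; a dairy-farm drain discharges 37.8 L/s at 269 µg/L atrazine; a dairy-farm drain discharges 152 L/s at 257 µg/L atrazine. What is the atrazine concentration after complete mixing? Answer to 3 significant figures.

59.7 µg/L

After mixing, C = (905.0·0.04800 + 52.50·367.0 + 37.80·269.0 + 152.0·257.0) / 1147 = 68540/1147 = 59.74 µg/L.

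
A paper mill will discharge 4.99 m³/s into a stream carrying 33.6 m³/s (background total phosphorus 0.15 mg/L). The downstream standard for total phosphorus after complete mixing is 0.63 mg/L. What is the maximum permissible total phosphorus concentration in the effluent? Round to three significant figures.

At the limit, (Qr·Cr + Qe·Cₑ)/(Qr + Qe) = 0.63:
Cₑ = (38.59·0.63 − 33.60·0.1500) / 4.990 = 3.862 mg/L.

3.86 mg/L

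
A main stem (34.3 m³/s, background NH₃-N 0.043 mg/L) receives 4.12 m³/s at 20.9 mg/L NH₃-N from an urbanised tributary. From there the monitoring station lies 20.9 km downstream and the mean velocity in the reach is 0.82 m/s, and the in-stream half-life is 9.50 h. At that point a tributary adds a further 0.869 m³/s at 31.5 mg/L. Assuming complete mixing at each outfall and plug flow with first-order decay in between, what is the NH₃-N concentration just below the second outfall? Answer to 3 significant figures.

2.03 mg/L

Flow-weighted average: C = (34.30·0.04300 + 4.120·20.90) / 38.42 = 87.58/38.42 = 2.280 mg/L; combined flow 38.42 m³/s.
Travel time t = 20.9·1000 / 0.82 = 25490 s = 7.080 h.
Half-life 9.50 h → k = ln 2 / 9.50 = 0.07296 h⁻¹ = 1.751 d⁻¹.
Applying C = C₀e^(−kt): 2.280 × 0.5966 = 1.360 mg/L.
Second outfall: C = (38.42·1.360 + 0.8690·31.50)/39.29 = 2.027 mg/L.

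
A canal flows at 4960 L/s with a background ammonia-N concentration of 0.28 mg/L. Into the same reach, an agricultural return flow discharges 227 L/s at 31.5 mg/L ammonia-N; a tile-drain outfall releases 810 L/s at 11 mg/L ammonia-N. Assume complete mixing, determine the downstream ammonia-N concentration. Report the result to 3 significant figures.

2.91 mg/L

Mass balance: C = (4960·0.2800 + 227.0·31.50 + 810.0·11.00) / 5997 = 17450/5997 = 2.910 mg/L.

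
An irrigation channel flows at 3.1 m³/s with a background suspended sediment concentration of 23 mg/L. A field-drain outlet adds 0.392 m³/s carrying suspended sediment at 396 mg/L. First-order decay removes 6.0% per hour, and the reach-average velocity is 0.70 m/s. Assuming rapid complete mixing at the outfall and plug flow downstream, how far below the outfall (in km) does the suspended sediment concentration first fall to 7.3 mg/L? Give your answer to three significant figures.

Flow-weighted average: C = (3.100·23.00 + 0.3920·396.0) / 3.492 = 226.5/3.492 = 64.87 mg/L.
6.0%/h lost → k = −ln(1 − 0.06) = 0.06188 h⁻¹.
Set 64.87·exp(−k·t) = 7.3 → t = ln(64.87/7.3)/k = 127100 s = 35.31 h.
Distance = v·t = 0.70·127100 = 88970 m = 88.97 km.

89.0 km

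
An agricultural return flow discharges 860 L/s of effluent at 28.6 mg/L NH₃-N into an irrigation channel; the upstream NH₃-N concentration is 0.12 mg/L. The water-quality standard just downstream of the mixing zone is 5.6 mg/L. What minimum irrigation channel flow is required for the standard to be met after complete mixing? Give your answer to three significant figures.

3610 L/s

Set C_mix = 5.6: (Q·0.1200 + 860.0·28.60) / (Q + 860.0) = 5.6
→ Q = 860.0·(28.60 − 5.6)/(5.6 − 0.1200) = 3609 L/s.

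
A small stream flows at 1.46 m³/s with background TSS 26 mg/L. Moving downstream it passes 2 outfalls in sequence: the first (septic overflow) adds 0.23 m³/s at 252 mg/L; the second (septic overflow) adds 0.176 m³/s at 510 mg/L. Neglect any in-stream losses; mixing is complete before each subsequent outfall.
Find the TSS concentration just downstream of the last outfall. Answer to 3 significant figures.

Outfall 1: combined Q = 1.690 m³/s; C = (1.460·26.00 + 0.2300·252.0)/1.690 = 56.76 mg/L.
Outfall 2: combined Q = 1.866 m³/s; C = (1.690·56.76 + 0.1760·510.0)/1.866 = 99.51 mg/L.

99.5 mg/L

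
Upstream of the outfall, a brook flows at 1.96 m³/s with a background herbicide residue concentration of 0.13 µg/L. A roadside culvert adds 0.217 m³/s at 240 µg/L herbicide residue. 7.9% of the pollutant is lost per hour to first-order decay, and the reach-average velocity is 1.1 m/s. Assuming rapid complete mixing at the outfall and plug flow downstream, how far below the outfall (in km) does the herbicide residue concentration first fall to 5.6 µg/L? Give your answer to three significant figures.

Flow-weighted average: C = (1.960·0.1300 + 0.2170·240.0) / 2.177 = 52.33/2.177 = 24.04 µg/L.
7.9%/h lost → k = −ln(1 − 0.079) = 0.08230 h⁻¹.
Set 24.04·exp(−k·t) = 5.6 → t = ln(24.04/5.6)/k = 63730 s = 17.70 h.
Distance = v·t = 1.1·63730 = 70110 m = 70.11 km.

70.1 km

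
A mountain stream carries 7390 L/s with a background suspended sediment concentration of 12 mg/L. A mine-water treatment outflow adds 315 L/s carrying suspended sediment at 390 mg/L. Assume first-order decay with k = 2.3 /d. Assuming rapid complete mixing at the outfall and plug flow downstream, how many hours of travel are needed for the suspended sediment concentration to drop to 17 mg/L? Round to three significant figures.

After mixing, C = (7390·12.00 + 315.0·390.0) / 7705 = 211500/7705 = 27.45 mg/L.
27.45·exp(−k·t) = 17 → t = ln(27.45/17)/k = 18000 s = 5.001 h.

5.00 h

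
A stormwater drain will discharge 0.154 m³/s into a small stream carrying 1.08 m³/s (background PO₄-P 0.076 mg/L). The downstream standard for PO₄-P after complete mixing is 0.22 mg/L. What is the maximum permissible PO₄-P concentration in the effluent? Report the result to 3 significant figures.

At the limit, (Qr·Cr + Qe·Cₑ)/(Qr + Qe) = 0.22:
Cₑ = (1.234·0.22 − 1.080·0.07600) / 0.1540 = 1.230 mg/L.

1.23 mg/L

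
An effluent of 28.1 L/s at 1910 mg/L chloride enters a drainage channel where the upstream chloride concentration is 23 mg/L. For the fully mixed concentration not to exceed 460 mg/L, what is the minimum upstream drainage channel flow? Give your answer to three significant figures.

93.2 L/s

Set C_mix = 460: (Q·23.00 + 28.10·1910) / (Q + 28.10) = 460
→ Q = 28.10·(1910 − 460)/(460 − 23.00) = 93.24 L/s.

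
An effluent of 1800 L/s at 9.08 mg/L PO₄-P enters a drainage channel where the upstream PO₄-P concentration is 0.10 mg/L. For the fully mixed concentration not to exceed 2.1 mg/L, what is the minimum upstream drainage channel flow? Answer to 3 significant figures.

Set C_mix = 2.1: (Q·0.1000 + 1800·9.080) / (Q + 1800) = 2.1
→ Q = 1800·(9.080 − 2.1)/(2.1 − 0.1000) = 6282 L/s.

6280 L/s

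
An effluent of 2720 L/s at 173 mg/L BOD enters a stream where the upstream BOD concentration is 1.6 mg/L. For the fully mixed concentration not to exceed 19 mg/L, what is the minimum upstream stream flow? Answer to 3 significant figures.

24100 L/s

Set C_mix = 19: (Q·1.600 + 2720·173.0) / (Q + 2720) = 19
→ Q = 2720·(173.0 − 19)/(19 − 1.600) = 24070 L/s.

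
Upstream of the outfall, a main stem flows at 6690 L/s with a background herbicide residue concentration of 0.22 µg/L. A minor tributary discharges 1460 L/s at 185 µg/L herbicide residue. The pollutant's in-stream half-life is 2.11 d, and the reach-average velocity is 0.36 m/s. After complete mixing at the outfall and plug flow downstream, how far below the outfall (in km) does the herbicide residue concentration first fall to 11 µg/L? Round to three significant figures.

105 km

Flow-weighted average: C = (6690·0.2200 + 1460·185.0) / 8150 = 271600/8150 = 33.32 µg/L.
Half-life 2.11 d → k = ln 2 / 2.11 = 0.3285 d⁻¹.
Set 33.32·exp(−k·t) = 11 → t = ln(33.32/11)/k = 291500 s = 80.97 h.
Distance = v·t = 0.36·291500 = 104900 m = 104.9 km.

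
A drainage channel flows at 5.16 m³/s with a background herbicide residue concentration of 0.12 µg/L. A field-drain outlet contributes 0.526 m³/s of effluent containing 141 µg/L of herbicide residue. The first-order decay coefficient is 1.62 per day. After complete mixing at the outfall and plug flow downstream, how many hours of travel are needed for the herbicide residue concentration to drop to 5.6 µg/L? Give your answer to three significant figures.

Conservation of mass: C = (5.160·0.1200 + 0.5260·141.0) / 5.686 = 74.79/5.686 = 13.15 µg/L.
13.15·exp(−k·t) = 5.6 → t = ln(13.15/5.6)/k = 45540 s = 12.65 h.

12.6 h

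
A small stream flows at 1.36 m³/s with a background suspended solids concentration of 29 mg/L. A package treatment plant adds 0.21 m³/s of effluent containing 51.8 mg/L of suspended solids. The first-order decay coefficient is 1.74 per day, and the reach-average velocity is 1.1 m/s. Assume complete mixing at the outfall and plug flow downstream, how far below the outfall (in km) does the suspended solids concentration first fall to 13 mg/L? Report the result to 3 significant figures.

Mass balance: C = (1.360·29.00 + 0.2100·51.80) / 1.570 = 50.32/1.570 = 32.05 mg/L.
Set 32.05·exp(−k·t) = 13 → t = ln(32.05/13)/k = 44810 s = 12.45 h.
Distance = v·t = 1.1·44810 = 49290 m = 49.29 km.

49.3 km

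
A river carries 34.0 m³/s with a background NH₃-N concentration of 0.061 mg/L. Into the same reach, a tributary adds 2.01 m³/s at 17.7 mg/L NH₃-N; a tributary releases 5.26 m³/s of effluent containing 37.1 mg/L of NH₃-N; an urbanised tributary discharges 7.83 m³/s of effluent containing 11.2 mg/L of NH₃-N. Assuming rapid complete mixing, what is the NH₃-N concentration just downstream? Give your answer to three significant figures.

6.53 mg/L

Mixed concentration C = ΣQC/ΣQ = (34.00·0.06100 + 2.010·17.70 + 5.260·37.10 + 7.830·11.20) / 49.10 = 320.5/49.10 = 6.527 mg/L.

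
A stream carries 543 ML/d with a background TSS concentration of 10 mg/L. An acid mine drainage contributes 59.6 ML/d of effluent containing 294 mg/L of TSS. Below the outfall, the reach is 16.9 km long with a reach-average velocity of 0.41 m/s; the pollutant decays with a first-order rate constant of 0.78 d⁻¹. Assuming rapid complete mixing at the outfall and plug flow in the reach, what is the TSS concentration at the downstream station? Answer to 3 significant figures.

26.3 mg/L

After mixing, C = (543.0·10.00 + 59.60·294.0) / 602.6 = 22950/602.6 = 38.09 mg/L.
Travel time t = 16.9·1000 / 0.41 = 41220 s = 11.45 h.
After decay, C = 38.09 × e^(−kt) = 38.09 × 0.6893 = 26.25 mg/L.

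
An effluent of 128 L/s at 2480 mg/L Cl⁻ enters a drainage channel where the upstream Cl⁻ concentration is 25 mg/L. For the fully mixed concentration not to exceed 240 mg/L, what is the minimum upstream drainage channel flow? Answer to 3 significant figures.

1330 L/s

Set C_mix = 240: (Q·25.00 + 128.0·2480) / (Q + 128.0) = 240
→ Q = 128.0·(2480 − 240)/(240 − 25.00) = 1334 L/s.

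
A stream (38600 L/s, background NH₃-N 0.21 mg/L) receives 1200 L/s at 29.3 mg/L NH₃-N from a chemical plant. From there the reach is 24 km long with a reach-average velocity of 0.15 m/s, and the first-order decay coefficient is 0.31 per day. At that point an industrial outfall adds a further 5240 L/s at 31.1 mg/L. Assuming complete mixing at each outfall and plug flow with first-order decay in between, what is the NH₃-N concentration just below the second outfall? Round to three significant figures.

4.16 mg/L

Mass balance: C = (38600·0.2100 + 1200·29.30) / 39800 = 43270/39800 = 1.087 mg/L; combined flow 39800 L/s.
Travel time t = 24·1000 / 0.15 = 160000 s = 44.44 h.
Applying C = C₀e^(−kt): 1.087 × 0.5632 = 0.6123 mg/L.
At the second outfall, C = (39800·0.6123 + 5240·31.10) / (39800 + 5240) = 4.159 mg/L.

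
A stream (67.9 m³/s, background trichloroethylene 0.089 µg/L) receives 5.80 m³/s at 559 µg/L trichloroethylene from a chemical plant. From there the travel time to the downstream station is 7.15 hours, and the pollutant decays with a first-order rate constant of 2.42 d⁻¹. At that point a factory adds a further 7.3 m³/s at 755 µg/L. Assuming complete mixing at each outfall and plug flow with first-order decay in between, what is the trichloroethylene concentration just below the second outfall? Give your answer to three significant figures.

87.5 µg/L

Mixed concentration C = ΣQC/ΣQ = (67.90·0.08900 + 5.800·559.0) / 73.70 = 3248/73.70 = 44.07 µg/L; combined flow 73.70 m³/s.
First-order decay: C = 44.07·exp(−k·t) = 44.07·0.4863 = 21.43 µg/L.
At the second outfall, C = (73.70·21.43 + 7.300·755.0) / (73.70 + 7.300) = 87.54 µg/L.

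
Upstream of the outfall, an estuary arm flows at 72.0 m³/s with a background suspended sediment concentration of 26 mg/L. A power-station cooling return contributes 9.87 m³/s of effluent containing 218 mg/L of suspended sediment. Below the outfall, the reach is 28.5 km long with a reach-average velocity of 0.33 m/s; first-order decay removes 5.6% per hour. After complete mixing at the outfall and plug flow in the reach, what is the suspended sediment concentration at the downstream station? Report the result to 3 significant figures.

After mixing, C = (72.00·26.00 + 9.870·218.0) / 81.87 = 4024/81.87 = 49.15 mg/L.
Travel time t = 28.5·1000 / 0.33 = 86360 s = 23.99 h.
5.6%/h lost → k = −ln(1 − 0.056) = 0.05763 h⁻¹.
Applying C = C₀e^(−kt): 49.15 × 0.2509 = 12.33 mg/L.

12.3 mg/L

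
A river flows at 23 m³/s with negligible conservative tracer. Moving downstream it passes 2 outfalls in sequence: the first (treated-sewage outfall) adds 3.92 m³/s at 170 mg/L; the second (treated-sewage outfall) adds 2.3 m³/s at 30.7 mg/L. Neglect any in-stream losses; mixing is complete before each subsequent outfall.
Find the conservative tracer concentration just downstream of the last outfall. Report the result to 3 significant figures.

After outfall 1: Q = 23.00 + 3.920 = 26.92 m³/s; C = (23.00·0 + 3.920·170.0)/26.92 = 24.75 mg/L.
After outfall 2: Q = 26.92 + 2.300 = 29.22 m³/s; C = (26.92·24.75 + 2.300·30.70)/29.22 = 25.22 mg/L.

25.2 mg/L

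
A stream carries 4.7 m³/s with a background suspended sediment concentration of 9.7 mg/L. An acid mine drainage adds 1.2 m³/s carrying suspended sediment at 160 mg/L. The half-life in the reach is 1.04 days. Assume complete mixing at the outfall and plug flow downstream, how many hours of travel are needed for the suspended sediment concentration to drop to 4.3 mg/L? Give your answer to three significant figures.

Mixed concentration C = ΣQC/ΣQ = (4.700·9.700 + 1.200·160.0) / 5.900 = 237.6/5.900 = 40.27 mg/L.
Half-life 1.04 d → k = ln 2 / 1.04 = 0.6665 d⁻¹.
40.27·exp(−k·t) = 4.3 → t = ln(40.27/4.3)/k = 290000 s = 80.55 h.

80.6 h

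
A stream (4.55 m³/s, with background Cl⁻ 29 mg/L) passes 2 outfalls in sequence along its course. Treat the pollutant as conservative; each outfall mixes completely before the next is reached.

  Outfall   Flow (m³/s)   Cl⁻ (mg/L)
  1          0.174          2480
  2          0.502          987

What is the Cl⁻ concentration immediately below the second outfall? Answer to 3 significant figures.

203 mg/L

Below outfall 1: Q → 4.724 m³/s, C = (4.550·29.00 + 0.1740·2480)/4.724 = 119.3 mg/L.
Below outfall 2: Q → 5.226 m³/s, C = (4.724·119.3 + 0.5020·987.0)/5.226 = 202.6 mg/L.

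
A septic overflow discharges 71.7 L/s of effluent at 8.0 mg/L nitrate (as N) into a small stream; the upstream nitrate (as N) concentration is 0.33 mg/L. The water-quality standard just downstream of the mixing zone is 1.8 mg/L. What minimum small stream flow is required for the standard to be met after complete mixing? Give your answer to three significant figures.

Set C_mix = 1.8: (Q·0.3300 + 71.70·8.000) / (Q + 71.70) = 1.8
→ Q = 71.70·(8.000 − 1.8)/(1.8 − 0.3300) = 302.4 L/s.

302 L/s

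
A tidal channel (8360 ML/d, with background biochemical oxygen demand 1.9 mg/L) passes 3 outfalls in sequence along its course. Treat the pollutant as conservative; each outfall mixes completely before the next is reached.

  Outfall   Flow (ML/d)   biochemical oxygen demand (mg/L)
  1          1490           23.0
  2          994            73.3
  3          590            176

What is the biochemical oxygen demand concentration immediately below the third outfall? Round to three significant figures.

After outfall 1: Q = 8360 + 1490 = 9850 ML/d; C = (8360·1.900 + 1490·23.00)/9850 = 5.092 mg/L.
After outfall 2: Q = 9850 + 994.0 = 10840 ML/d; C = (9850·5.092 + 994.0·73.30)/10840 = 11.34 mg/L.
After outfall 3: Q = 10840 + 590.0 = 11430 ML/d; C = (10840·11.34 + 590.0·176.0)/11430 = 19.84 mg/L.

19.8 mg/L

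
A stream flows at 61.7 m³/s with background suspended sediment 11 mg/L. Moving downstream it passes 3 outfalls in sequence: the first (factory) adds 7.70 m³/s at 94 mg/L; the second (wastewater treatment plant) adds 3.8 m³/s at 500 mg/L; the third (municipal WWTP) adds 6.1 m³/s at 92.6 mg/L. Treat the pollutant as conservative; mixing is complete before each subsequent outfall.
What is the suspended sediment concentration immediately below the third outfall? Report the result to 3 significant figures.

Below outfall 1: Q → 69.40 m³/s, C = (61.70·11.00 + 7.700·94.00)/69.40 = 20.21 mg/L.
Below outfall 2: Q → 73.20 m³/s, C = (69.40·20.21 + 3.800·500.0)/73.20 = 45.12 mg/L.
Below outfall 3: Q → 79.30 m³/s, C = (73.20·45.12 + 6.100·92.60)/79.30 = 48.77 mg/L.

48.8 mg/L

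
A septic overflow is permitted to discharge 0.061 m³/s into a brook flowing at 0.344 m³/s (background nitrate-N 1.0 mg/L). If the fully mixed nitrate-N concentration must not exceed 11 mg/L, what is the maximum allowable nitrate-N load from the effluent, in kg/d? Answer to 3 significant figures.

Mass balance at the limit: 0.3440·1.000 + 0.06100·Cₑ = 0.4050·11 → Cₑ = 67.39 mg/L.
Load = 0.06100 m³/s × 67.39 g/m³ × 86 400 s/d = 355.2 kg/d.

355 kg/d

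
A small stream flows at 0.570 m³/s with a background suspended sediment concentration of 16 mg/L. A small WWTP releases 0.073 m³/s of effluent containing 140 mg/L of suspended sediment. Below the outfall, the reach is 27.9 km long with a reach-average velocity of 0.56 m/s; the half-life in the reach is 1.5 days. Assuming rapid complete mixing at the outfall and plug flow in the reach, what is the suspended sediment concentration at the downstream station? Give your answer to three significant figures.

23.0 mg/L

Flow-weighted average: C = (0.5700·16.00 + 0.07300·140.0) / 0.6430 = 19.34/0.6430 = 30.08 mg/L.
Travel time t = 27.9·1000 / 0.56 = 49820 s = 13.84 h.
Half-life 1.5 d → k = ln 2 / 1.5 = 0.4621 d⁻¹.
After decay, C = 30.08 × e^(−kt) = 30.08 × 0.7661 = 23.04 mg/L.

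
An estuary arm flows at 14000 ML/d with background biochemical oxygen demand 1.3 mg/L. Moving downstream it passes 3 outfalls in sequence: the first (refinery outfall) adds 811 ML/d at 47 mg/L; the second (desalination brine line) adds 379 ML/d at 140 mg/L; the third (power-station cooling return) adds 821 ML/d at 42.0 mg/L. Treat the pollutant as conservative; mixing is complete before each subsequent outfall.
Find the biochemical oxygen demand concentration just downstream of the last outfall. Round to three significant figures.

8.99 mg/L

After outfall 1: Q = 14000 + 811.0 = 14810 ML/d; C = (14000·1.300 + 811.0·47.00)/14810 = 3.802 mg/L.
After outfall 2: Q = 14810 + 379.0 = 15190 ML/d; C = (14810·3.802 + 379.0·140.0)/15190 = 7.201 mg/L.
After outfall 3: Q = 15190 + 821.0 = 16010 ML/d; C = (15190·7.201 + 821.0·42.00)/16010 = 8.985 mg/L.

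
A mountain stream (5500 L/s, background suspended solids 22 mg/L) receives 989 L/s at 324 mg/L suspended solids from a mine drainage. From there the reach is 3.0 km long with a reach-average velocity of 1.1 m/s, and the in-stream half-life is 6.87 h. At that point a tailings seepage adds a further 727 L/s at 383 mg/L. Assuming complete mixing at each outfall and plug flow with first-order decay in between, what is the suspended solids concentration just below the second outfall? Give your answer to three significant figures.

95.3 mg/L

Mass balance: C = (5500·22.00 + 989.0·324.0) / 6489 = 441400/6489 = 68.03 mg/L; combined flow 6489 L/s.
Travel time t = 3.0·1000 / 1.1 = 2727 s = 0.7576 h.
Half-life 6.87 h → k = ln 2 / 6.87 = 0.1009 h⁻¹ = 2.421 d⁻¹.
First-order decay: C = 68.03·exp(−k·t) = 68.03·0.9264 = 63.02 mg/L.
At the second outfall, C = (6489·63.02 + 727.0·383.0) / (6489 + 727.0) = 95.26 mg/L.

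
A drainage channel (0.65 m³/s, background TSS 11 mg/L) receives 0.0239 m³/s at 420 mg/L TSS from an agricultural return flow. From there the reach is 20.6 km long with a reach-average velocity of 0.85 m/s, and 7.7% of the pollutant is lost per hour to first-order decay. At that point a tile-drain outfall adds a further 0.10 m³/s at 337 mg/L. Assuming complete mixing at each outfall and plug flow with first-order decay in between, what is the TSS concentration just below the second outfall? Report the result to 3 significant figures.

Mass balance: C = (0.6500·11.00 + 0.02390·420.0) / 0.6739 = 17.19/0.6739 = 25.51 mg/L; combined flow 0.6739 m³/s.
Travel time t = 20.6·1000 / 0.85 = 24240 s = 6.732 h.
7.7%/h lost → k = −ln(1 − 0.077) = 0.08013 h⁻¹.
Decay over the reach: 25.51·exp(−kt) = 25.51·0.5831 = 14.87 mg/L.
At the second outfall, C = (0.6739·14.87 + 0.1000·337.0) / (0.6739 + 0.1000) = 56.50 mg/L.

56.5 mg/L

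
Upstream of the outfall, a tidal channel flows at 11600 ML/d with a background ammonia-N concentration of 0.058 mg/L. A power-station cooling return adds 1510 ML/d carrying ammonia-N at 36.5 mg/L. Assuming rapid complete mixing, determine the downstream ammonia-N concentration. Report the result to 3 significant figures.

Mixed concentration C = ΣQC/ΣQ = (11600·0.05800 + 1510·36.50) / 13110 = 55790/13110 = 4.255 mg/L.

4.26 mg/L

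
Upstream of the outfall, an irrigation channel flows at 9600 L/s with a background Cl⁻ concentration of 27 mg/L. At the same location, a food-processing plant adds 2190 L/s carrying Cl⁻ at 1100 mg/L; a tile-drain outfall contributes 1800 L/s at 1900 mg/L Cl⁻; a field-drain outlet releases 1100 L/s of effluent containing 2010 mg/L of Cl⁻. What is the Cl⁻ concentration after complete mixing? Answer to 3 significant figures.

Mass balance: C = (9600·27.00 + 2190·1100 + 1800·1900 + 1100·2010) / 14690 = 8299000/14690 = 565.0 mg/L.

565 mg/L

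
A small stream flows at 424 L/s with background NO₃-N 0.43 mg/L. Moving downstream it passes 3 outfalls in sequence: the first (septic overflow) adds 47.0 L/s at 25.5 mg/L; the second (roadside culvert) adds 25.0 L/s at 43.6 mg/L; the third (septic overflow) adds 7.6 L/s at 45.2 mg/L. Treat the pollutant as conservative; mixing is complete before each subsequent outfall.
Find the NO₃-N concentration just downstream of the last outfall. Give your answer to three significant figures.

After outfall 1: Q = 424.0 + 47.00 = 471.0 L/s; C = (424.0·0.4300 + 47.00·25.50)/471.0 = 2.932 mg/L.
After outfall 2: Q = 471.0 + 25.00 = 496.0 L/s; C = (471.0·2.932 + 25.00·43.60)/496.0 = 4.981 mg/L.
After outfall 3: Q = 496.0 + 7.600 = 503.6 L/s; C = (496.0·4.981 + 7.600·45.20)/503.6 = 5.588 mg/L.

5.59 mg/L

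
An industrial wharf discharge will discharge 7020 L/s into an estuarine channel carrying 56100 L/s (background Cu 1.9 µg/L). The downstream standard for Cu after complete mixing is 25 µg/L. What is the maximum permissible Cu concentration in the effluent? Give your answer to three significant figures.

210 µg/L

At the limit, (Qr·Cr + Qe·Cₑ)/(Qr + Qe) = 25:
Cₑ = (63120·25 − 56100·1.900) / 7020 = 209.6 µg/L.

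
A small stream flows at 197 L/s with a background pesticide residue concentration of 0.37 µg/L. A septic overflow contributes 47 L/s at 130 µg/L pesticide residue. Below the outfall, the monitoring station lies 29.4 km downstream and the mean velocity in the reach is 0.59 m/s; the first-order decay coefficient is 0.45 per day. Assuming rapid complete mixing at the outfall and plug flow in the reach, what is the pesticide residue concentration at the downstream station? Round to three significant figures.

19.5 µg/L

Flow-weighted average: C = (197.0·0.3700 + 47.00·130.0) / 244.0 = 6183/244.0 = 25.34 µg/L.
Travel time t = 29.4·1000 / 0.59 = 49830 s = 13.84 h.
Decay over the reach: 25.34·exp(−kt) = 25.34·0.7714 = 19.55 µg/L.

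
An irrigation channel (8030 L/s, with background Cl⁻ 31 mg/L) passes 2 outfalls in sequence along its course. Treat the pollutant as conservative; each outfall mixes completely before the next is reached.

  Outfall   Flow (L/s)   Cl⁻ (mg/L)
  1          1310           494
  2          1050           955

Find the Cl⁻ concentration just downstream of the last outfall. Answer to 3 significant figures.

After outfall 1: Q = 8030 + 1310 = 9340 L/s; C = (8030·31.00 + 1310·494.0)/9340 = 95.94 mg/L.
After outfall 2: Q = 9340 + 1050 = 10390 L/s; C = (9340·95.94 + 1050·955.0)/10390 = 182.8 mg/L.

183 mg/L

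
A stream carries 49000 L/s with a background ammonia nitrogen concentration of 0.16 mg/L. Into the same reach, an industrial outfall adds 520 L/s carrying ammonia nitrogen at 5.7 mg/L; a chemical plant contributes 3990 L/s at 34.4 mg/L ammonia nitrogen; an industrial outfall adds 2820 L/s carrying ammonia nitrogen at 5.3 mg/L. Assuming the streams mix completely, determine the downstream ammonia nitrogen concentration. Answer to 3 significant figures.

2.89 mg/L

Mixed concentration C = ΣQC/ΣQ = (49000·0.1600 + 520.0·5.700 + 3990·34.40 + 2820·5.300) / 56330 = 163000/56330 = 2.894 mg/L.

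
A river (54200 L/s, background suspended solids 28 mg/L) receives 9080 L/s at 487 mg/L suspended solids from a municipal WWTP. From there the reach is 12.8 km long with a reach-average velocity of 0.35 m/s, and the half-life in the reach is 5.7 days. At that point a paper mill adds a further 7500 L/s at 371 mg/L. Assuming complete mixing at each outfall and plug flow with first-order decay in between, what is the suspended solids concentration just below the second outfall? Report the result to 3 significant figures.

Mass balance: C = (54200·28.00 + 9080·487.0) / 63280 = 5940000/63280 = 93.86 mg/L; combined flow 63280 L/s.
Travel time t = 12.8·1000 / 0.35 = 36570 s = 10.16 h.
Half-life 5.7 d → k = ln 2 / 5.7 = 0.1216 d⁻¹.
After decay, C = 93.86 × e^(−kt) = 93.86 × 0.9498 = 89.15 mg/L.
Second outfall: C = (63280·89.15 + 7500·371.0)/70780 = 119.0 mg/L.

119 mg/L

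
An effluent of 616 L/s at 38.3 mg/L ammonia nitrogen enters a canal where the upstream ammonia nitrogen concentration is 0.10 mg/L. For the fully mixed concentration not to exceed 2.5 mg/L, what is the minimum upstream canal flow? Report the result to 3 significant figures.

9190 L/s

Set C_mix = 2.5: (Q·0.1000 + 616.0·38.30) / (Q + 616.0) = 2.5
→ Q = 616.0·(38.30 − 2.5)/(2.5 − 0.1000) = 9189 L/s.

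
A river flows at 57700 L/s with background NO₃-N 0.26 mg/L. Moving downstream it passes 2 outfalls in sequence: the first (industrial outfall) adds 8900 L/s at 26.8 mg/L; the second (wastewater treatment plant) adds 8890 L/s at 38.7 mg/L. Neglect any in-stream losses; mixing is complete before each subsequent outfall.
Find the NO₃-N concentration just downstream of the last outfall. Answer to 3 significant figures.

7.92 mg/L

After outfall 1: Q = 57700 + 8900 = 66600 L/s; C = (57700·0.2600 + 8900·26.80)/66600 = 3.807 mg/L.
After outfall 2: Q = 66600 + 8890 = 75490 L/s; C = (66600·3.807 + 8890·38.70)/75490 = 7.916 mg/L.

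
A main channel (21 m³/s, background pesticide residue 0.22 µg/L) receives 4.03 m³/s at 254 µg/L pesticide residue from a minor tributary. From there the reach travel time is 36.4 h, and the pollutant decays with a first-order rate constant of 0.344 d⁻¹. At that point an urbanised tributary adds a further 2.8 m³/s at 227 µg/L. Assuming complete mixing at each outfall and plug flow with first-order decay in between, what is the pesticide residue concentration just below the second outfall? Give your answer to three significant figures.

44.8 µg/L

Mixed concentration C = ΣQC/ΣQ = (21.00·0.2200 + 4.030·254.0) / 25.03 = 1028/25.03 = 41.08 µg/L; combined flow 25.03 m³/s.
First-order decay: C = 41.08·exp(−k·t) = 41.08·0.5935 = 24.38 µg/L.
Second outfall: C = (25.03·24.38 + 2.800·227.0)/27.83 = 44.77 µg/L.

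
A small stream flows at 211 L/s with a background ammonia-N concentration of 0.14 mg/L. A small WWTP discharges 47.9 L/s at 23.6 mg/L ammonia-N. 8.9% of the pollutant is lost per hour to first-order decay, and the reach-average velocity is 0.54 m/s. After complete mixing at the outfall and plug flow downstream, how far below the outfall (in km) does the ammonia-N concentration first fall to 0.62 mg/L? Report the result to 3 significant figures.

Mass balance: C = (211.0·0.1400 + 47.90·23.60) / 258.9 = 1160/258.9 = 4.480 mg/L.
8.9%/h lost → k = −ln(1 − 0.089) = 0.09321 h⁻¹.
Set 4.480·exp(−k·t) = 0.62 → t = ln(4.480/0.62)/k = 76380 s = 21.22 h.
Distance = v·t = 0.54·76380 = 41250 m = 41.25 km.

41.2 km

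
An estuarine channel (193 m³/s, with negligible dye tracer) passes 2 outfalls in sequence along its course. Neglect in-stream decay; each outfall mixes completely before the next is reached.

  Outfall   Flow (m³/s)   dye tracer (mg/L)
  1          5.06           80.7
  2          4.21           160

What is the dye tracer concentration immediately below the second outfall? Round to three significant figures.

After outfall 1: Q = 193.0 + 5.060 = 198.1 m³/s; C = (193.0·0 + 5.060·80.70)/198.1 = 2.062 mg/L.
After outfall 2: Q = 198.1 + 4.210 = 202.3 m³/s; C = (198.1·2.062 + 4.210·160.0)/202.3 = 5.349 mg/L.

5.35 mg/L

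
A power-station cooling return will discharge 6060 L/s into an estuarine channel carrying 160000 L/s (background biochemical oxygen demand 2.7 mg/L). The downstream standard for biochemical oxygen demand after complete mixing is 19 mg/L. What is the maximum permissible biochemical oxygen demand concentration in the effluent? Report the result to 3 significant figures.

449 mg/L

At the limit, (Qr·Cr + Qe·Cₑ)/(Qr + Qe) = 19:
Cₑ = (166100·19 − 160000·2.700) / 6060 = 449.4 mg/L.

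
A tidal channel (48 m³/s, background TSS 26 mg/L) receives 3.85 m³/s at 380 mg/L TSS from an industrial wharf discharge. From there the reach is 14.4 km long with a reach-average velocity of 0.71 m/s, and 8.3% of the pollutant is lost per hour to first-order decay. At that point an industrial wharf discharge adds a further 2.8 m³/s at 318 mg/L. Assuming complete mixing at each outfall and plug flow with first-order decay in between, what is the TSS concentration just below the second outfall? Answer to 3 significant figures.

46.7 mg/L

Mass balance: C = (48.00·26.00 + 3.850·380.0) / 51.85 = 2711/51.85 = 52.29 mg/L; combined flow 51.85 m³/s.
Travel time t = 14.4·1000 / 0.71 = 20280 s = 5.634 h.
8.3%/h lost → k = −ln(1 − 0.083) = 0.08665 h⁻¹.
Applying C = C₀e^(−kt): 52.29 × 0.6138 = 32.09 mg/L.
At the second outfall, C = (51.85·32.09 + 2.800·318.0) / (51.85 + 2.800) = 46.74 mg/L.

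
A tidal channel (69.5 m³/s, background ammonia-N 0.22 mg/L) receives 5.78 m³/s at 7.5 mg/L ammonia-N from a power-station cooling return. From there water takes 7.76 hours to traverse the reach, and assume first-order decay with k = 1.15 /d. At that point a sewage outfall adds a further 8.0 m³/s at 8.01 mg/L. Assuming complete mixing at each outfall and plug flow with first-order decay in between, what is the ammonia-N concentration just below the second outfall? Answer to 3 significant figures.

Flow-weighted average: C = (69.50·0.2200 + 5.780·7.500) / 75.28 = 58.64/75.28 = 0.7790 mg/L; combined flow 75.28 m³/s.
First-order decay: C = 0.7790·exp(−k·t) = 0.7790·0.6895 = 0.5371 mg/L.
Second outfall: C = (75.28·0.5371 + 8.000·8.010)/83.28 = 1.255 mg/L.

1.25 mg/L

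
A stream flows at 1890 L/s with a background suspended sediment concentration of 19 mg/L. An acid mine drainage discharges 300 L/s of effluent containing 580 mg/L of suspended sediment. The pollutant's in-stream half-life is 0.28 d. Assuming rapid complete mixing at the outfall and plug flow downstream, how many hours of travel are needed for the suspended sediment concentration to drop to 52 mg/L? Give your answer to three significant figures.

5.93 h

Mixed concentration C = ΣQC/ΣQ = (1890·19.00 + 300.0·580.0) / 2190 = 209900/2190 = 95.85 mg/L.
Half-life 0.28 d → k = ln 2 / 0.28 = 2.476 d⁻¹.
95.85·exp(−k·t) = 52 → t = ln(95.85/52)/k = 21340 s = 5.929 h.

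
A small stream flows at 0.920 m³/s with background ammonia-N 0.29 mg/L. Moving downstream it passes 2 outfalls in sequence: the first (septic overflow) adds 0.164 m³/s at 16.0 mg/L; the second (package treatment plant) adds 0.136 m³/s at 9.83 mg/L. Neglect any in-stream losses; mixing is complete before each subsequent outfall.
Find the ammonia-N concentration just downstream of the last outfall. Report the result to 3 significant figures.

Below outfall 1: Q → 1.084 m³/s, C = (0.9200·0.2900 + 0.1640·16.00)/1.084 = 2.667 mg/L.
Below outfall 2: Q → 1.220 m³/s, C = (1.084·2.667 + 0.1360·9.830)/1.220 = 3.465 mg/L.

3.47 mg/L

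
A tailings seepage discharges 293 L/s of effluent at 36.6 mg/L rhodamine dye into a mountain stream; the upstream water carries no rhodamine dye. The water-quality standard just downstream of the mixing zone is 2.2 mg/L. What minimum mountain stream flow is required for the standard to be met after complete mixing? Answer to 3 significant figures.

Set C_mix = 2.2: (Q·0 + 293.0·36.60) / (Q + 293.0) = 2.2
→ Q = 293.0·(36.60 − 2.2)/(2.2 − 0) = 4581 L/s.

4580 L/s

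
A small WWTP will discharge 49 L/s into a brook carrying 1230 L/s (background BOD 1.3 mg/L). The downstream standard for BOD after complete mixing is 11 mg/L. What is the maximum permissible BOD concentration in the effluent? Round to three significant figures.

254 mg/L

At the limit, (Qr·Cr + Qe·Cₑ)/(Qr + Qe) = 11:
Cₑ = (1279·11 − 1230·1.300) / 49.00 = 254.5 mg/L.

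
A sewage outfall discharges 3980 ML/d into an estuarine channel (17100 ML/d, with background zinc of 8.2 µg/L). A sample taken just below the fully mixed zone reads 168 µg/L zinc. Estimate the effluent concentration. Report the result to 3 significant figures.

855 µg/L

Mass balance: 17100·8.200 + 3980·Cₑ = 21080·168.0
→ Cₑ = (21080·168.0 − 17100·8.200) / 3980 = 854.6 µg/L.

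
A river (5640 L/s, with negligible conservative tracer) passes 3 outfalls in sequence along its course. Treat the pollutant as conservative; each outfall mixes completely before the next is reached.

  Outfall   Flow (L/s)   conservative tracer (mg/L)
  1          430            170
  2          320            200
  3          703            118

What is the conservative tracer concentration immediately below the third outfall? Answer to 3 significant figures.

31.0 mg/L

After outfall 1: Q = 5640 + 430.0 = 6070 L/s; C = (5640·0 + 430.0·170.0)/6070 = 12.04 mg/L.
After outfall 2: Q = 6070 + 320.0 = 6390 L/s; C = (6070·12.04 + 320.0·200.0)/6390 = 21.46 mg/L.
After outfall 3: Q = 6390 + 703.0 = 7093 L/s; C = (6390·21.46 + 703.0·118.0)/7093 = 31.02 mg/L.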